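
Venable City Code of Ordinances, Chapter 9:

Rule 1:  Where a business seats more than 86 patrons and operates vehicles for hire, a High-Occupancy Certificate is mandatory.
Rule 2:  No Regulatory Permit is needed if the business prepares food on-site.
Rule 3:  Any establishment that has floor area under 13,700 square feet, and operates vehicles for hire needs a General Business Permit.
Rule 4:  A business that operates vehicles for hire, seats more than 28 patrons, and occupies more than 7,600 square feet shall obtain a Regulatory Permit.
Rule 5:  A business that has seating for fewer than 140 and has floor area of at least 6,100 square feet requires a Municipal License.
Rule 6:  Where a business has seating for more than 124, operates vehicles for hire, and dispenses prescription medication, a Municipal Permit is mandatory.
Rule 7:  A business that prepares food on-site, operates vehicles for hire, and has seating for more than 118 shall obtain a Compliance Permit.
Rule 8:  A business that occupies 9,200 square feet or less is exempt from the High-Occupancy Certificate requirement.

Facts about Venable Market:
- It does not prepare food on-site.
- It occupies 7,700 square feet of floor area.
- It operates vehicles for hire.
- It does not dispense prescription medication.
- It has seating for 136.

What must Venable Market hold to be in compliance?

Rule 1: seating 136 > 86; operates vehicles for hire → High-Occupancy Certificate required.
Rule 2: does not prepare food on-site → Regulatory Permit exemption does not apply.
Rule 3: floor area 7,700 square feet < 13,700 square feet; operates vehicles for hire → General Business Permit required.
Rule 4: operates vehicles for hire; seating 136 > 28; floor area 7,700 square feet > 7,600 square feet → Regulatory Permit required.
Rule 5: seating 136 < 140; floor area 7,700 square feet ≥ 6,100 square feet → Municipal License required.
Rule 6: seating 136 > 124; operates vehicles for hire; does not dispense prescription medication → Municipal Permit not required.
Rule 7: does not prepare food on-site; operates vehicles for hire; seating 136 > 118 → Compliance Permit not required.
Rule 8: floor area 7,700 square feet ≤ 9,200 square feet → exempt from High-Occupancy Certificate.

General Business Permit, Municipal License, Regulatory Permit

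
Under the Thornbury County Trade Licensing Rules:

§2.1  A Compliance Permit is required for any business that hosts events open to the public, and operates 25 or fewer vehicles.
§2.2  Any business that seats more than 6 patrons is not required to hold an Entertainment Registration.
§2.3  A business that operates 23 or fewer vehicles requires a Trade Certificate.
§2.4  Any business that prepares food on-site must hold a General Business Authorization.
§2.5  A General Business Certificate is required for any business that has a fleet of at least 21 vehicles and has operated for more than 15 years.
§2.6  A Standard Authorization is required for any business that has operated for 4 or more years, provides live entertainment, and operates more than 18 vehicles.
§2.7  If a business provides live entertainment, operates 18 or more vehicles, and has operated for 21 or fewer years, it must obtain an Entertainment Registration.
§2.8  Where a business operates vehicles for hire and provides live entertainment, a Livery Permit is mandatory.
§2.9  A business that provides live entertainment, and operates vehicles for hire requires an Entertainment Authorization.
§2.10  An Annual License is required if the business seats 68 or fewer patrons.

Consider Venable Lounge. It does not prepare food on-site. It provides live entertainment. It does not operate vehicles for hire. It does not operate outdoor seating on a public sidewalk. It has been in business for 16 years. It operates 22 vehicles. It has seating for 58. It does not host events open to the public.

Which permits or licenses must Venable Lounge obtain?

§2.1 does not host events open to the public; vehicles 22 ≤ 25 → Compliance Permit not required.
§2.2 seating 58 > 6 → exempt from Entertainment Registration.
§2.3 vehicles 22 ≤ 23 → Trade Certificate required.
§2.4 does not prepare food on-site → General Business Authorization not required.
§2.5 vehicles 22 ≥ 21; years in business 16 > 15 → General Business Certificate required.
§2.6 years in business 16 ≥ 4; provides live entertainment; vehicles 22 > 18 → Standard Authorization required.
§2.7 provides live entertainment; vehicles 22 ≥ 18; years in business 16 ≤ 21 → Entertainment Registration required.
§2.8 does not operate vehicles for hire; provides live entertainment → Livery Permit not required.
§2.9 provides live entertainment; does not operate vehicles for hire → Entertainment Authorization not required.
§2.10 seating 58 ≤ 68 → Annual License required.

Annual License, General Business Certificate, Standard Authorization, Trade Certificate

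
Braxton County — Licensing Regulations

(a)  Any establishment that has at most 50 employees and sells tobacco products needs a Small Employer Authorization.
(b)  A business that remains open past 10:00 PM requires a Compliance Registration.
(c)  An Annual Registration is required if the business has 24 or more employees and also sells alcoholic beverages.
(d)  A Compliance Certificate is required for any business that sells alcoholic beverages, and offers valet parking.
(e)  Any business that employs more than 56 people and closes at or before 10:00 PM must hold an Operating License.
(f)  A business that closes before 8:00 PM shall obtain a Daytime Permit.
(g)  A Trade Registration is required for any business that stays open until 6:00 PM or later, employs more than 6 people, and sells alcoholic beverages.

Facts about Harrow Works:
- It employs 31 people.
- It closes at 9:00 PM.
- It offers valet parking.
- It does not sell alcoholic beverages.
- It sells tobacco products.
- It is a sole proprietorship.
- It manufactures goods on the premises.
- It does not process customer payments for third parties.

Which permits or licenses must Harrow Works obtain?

(a) employees 31 ≤ 50; sells tobacco products → Small Employer Authorization required.
(b) closes 9:00 PM, at/before 10:00 PM → Compliance Registration not required.
(c) employees 31 ≥ 24; does not sell alcoholic beverages → Annual Registration not required.
(d) does not sell alcoholic beverages; offers valet parking → Compliance Certificate not required.
(e) employees 31 ≤ 56; closes 9:00 PM, at/before 10:00 PM → Operating License not required.
(f) closes 9:00 PM, after 8:00 PM → Daytime Permit not required.
(g) closes 9:00 PM, after 6:00 PM; employees 31 > 6; does not sell alcoholic beverages → Trade Registration not required.

Small Employer Authorization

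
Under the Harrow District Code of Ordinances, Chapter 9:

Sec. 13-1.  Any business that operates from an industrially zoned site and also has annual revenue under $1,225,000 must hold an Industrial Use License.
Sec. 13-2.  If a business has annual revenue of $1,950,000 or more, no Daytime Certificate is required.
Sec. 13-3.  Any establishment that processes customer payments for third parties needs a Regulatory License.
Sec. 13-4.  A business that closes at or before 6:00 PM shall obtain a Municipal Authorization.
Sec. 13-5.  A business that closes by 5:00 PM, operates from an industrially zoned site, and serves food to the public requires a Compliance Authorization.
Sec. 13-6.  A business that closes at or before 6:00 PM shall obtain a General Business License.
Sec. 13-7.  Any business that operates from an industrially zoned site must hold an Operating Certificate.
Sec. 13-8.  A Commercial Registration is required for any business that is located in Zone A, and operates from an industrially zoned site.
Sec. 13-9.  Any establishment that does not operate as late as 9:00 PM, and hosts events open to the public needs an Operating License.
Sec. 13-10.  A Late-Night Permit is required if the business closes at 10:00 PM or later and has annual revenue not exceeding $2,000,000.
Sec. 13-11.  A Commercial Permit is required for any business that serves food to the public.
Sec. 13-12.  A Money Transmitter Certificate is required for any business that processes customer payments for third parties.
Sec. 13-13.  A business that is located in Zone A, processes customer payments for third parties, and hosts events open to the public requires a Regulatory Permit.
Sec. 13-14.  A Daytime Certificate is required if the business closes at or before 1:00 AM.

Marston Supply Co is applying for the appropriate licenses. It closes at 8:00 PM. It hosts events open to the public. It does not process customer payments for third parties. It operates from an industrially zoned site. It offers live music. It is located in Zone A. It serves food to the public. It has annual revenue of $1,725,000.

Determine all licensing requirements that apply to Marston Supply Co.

Sec. 13-1. operates from an industrially zoned site; revenue $1,725,000 ≥ $1,225,000 → Industrial Use License not required.
Sec. 13-2. revenue $1,725,000 < $1,950,000 → Daytime Certificate exemption does not apply.
Sec. 13-3. does not process customer payments for third parties → Regulatory License not required.
Sec. 13-4. closes 8:00 PM, after 6:00 PM → Municipal Authorization not required.
Sec. 13-5. closes 8:00 PM, after 5:00 PM; operates from an industrially zoned site; serves food to the public → Compliance Authorization not required.
Sec. 13-6. closes 8:00 PM, after 6:00 PM → General Business License not required.
Sec. 13-7. operates from an industrially zoned site → Operating Certificate required.
Sec. 13-8. is located in Zone A; operates from an industrially zoned site → Commercial Registration required.
Sec. 13-9. closes 8:00 PM, at/before 9:00 PM; hosts events open to the public → Operating License required.
Sec. 13-10. closes 8:00 PM, at/before 10:00 PM; revenue $1,725,000 ≤ $2,000,000 → Late-Night Permit not required.
Sec. 13-11. serves food to the public → Commercial Permit required.
Sec. 13-12. does not process customer payments for third parties → Money Transmitter Certificate not required.
Sec. 13-13. is located in Zone A; does not process customer payments for third parties; hosts events open to the public → Regulatory Permit not required.
Sec. 13-14. closes 8:00 PM, at/before 1:00 AM → Daytime Certificate required.

Commercial Permit, Commercial Registration, Daytime Certificate, Operating Certificate, Operating License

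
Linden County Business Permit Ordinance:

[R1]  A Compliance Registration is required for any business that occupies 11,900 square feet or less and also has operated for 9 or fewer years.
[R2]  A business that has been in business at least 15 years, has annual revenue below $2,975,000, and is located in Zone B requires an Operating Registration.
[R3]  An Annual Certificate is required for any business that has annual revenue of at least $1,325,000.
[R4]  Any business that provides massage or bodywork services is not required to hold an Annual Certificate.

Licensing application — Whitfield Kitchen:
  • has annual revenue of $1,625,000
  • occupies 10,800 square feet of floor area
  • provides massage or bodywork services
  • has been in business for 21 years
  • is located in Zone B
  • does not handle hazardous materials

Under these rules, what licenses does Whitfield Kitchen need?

[R1] floor area 10,800 square feet ≤ 11,900 square feet; years in business 21 > 9 → Compliance Registration not required.
[R2] years in business 21 ≥ 15; revenue $1,625,000 < $2,975,000; is located in Zone B → Operating Registration required.
[R3] revenue $1,625,000 ≥ $1,325,000 → Annual Certificate required.
[R4] provides massage or bodywork services → exempt from Annual Certificate.

Operating Registration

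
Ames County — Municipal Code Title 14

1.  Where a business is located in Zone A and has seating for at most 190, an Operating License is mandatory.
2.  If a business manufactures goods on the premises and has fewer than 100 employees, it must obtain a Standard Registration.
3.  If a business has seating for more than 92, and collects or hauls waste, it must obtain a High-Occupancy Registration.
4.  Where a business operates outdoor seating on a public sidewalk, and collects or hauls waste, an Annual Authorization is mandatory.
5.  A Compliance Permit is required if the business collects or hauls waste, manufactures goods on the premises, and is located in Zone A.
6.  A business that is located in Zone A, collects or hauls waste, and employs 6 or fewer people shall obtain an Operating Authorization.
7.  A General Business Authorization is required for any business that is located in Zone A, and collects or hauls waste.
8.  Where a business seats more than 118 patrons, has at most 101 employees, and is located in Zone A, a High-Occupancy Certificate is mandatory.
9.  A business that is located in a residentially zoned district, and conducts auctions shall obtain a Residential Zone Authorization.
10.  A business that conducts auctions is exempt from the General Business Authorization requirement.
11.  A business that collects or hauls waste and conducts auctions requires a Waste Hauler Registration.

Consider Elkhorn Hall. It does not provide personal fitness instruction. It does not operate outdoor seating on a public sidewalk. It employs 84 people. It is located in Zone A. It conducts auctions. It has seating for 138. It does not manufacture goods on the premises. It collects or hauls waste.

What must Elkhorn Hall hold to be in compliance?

1. is located in Zone A; seating 138 ≤ 190 → Operating License required.
2. does not manufacture goods on the premises; employees 84 < 100 → Standard Registration not required.
3. seating 138 > 92; collects or hauls waste → High-Occupancy Registration required.
4. does not operate outdoor seating on a public sidewalk; collects or hauls waste → Annual Authorization not required.
5. collects or hauls waste; does not manufacture goods on the premises; is located in Zone A → Compliance Permit not required.
6. is located in Zone A; collects or hauls waste; employees 84 > 6 → Operating Authorization not required.
7. is located in Zone A; collects or hauls waste → General Business Authorization required.
8. seating 138 > 118; employees 84 ≤ 101; is located in Zone A → High-Occupancy Certificate required.
9. is located in Zone A (not: is located in a residentially zoned district); conducts auctions → Residential Zone Authorization not required.
10. conducts auctions → exempt from General Business Authorization.
11. collects or hauls waste; conducts auctions → Waste Hauler Registration required.

High-Occupancy Certificate, High-Occupancy Registration, Operating License, Waste Hauler Registration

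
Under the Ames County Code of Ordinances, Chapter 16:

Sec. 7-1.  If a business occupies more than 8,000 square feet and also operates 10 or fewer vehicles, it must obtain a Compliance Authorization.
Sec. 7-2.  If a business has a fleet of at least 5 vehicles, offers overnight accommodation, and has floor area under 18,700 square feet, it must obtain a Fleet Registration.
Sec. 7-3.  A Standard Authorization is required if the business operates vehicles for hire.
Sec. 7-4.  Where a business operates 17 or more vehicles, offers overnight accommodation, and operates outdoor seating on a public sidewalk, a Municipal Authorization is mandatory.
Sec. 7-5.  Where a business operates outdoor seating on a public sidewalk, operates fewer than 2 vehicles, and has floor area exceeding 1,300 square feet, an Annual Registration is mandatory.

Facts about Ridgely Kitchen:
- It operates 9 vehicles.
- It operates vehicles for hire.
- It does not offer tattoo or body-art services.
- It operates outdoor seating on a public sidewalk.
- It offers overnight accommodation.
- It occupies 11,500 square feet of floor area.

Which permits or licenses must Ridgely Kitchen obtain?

Compliance Authorization, Fleet Registration, Standard Authorization

Sec. 7-1. floor area 11,500 square feet > 8,000 square feet; vehicles 9 ≤ 10 → Compliance Authorization required.
Sec. 7-2. vehicles 9 ≥ 5; offers overnight accommodation; floor area 11,500 square feet < 18,700 square feet → Fleet Registration required.
Sec. 7-3. operates vehicles for hire → Standard Authorization required.
Sec. 7-4. vehicles 9 < 17; offers overnight accommodation; operates outdoor seating on a public sidewalk → Municipal Authorization not required.
Sec. 7-5. operates outdoor seating on a public sidewalk; vehicles 9 ≥ 2; floor area 11,500 square feet > 1,300 square feet → Annual Registration not required.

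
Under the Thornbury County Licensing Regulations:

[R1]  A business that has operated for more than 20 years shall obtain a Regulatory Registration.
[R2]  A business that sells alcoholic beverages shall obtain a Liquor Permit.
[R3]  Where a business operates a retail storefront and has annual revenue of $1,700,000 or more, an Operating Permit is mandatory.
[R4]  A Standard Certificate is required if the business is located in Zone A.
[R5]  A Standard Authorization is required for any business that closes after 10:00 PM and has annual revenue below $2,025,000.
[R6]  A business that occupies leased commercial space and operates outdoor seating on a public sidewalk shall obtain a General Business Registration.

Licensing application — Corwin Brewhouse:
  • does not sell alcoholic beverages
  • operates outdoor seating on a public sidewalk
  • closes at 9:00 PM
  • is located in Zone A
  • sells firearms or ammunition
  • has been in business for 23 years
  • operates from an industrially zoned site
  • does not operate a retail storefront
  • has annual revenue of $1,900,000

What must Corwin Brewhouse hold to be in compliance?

[R1] years in business 23 > 20 → Regulatory Registration required.
[R2] does not sell alcoholic beverages → Liquor Permit not required.
[R3] does not operate a retail storefront; revenue $1,900,000 ≥ $1,700,000 → Operating Permit not required.
[R4] is located in Zone A → Standard Certificate required.
[R5] closes 9:00 PM, at/before 10:00 PM; revenue $1,900,000 < $2,025,000 → Standard Authorization not required.
[R6] operates from an industrially zoned site (not: occupies leased commercial space); operates outdoor seating on a public sidewalk → General Business Registration not required.

Regulatory Registration, Standard Certificate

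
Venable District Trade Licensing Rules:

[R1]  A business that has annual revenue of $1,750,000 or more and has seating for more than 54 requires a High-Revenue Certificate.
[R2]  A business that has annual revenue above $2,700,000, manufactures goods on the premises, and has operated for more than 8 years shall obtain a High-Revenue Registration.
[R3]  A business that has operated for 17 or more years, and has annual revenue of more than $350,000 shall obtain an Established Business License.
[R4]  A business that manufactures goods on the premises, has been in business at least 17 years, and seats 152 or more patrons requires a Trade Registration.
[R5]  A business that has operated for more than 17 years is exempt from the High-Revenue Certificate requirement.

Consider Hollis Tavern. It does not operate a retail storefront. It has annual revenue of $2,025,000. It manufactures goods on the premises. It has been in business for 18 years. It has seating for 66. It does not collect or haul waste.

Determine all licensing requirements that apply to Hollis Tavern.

[R1] revenue $2,025,000 ≥ $1,750,000; seating 66 > 54 → High-Revenue Certificate required.
[R2] revenue $2,025,000 ≤ $2,700,000; manufactures goods on the premises; years in business 18 > 8 → High-Revenue Registration not required.
[R3] years in business 18 ≥ 17; revenue $2,025,000 > $350,000 → Established Business License required.
[R4] manufactures goods on the premises; years in business 18 ≥ 17; seating 66 < 152 → Trade Registration not required.
[R5] years in business 18 > 17 → exempt from High-Revenue Certificate.

Established Business License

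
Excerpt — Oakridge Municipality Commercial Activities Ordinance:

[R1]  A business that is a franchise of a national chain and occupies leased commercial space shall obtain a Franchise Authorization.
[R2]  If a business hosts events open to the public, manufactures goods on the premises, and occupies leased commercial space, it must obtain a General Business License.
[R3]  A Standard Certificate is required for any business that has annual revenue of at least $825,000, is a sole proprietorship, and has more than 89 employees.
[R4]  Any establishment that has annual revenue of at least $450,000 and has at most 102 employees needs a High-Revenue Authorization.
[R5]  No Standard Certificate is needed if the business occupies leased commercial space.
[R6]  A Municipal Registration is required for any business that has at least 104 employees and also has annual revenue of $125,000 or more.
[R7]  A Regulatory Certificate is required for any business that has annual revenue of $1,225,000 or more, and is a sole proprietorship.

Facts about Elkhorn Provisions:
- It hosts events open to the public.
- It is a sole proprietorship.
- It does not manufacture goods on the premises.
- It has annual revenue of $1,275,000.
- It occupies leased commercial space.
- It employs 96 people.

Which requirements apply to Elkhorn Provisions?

High-Revenue Authorization, Regulatory Certificate

[R1] is a sole proprietorship (not: is a franchise of a national chain); occupies leased commercial space → Franchise Authorization not required.
[R2] hosts events open to the public; does not manufacture goods on the premises; occupies leased commercial space → General Business License not required.
[R3] revenue $1,275,000 ≥ $825,000; is a sole proprietorship; employees 96 > 89 → Standard Certificate required.
[R4] revenue $1,275,000 ≥ $450,000; employees 96 ≤ 102 → High-Revenue Authorization required.
[R5] occupies leased commercial space → exempt from Standard Certificate.
[R6] employees 96 < 104; revenue $1,275,000 ≥ $125,000 → Municipal Registration not required.
[R7] revenue $1,275,000 ≥ $1,225,000; is a sole proprietorship → Regulatory Certificate required.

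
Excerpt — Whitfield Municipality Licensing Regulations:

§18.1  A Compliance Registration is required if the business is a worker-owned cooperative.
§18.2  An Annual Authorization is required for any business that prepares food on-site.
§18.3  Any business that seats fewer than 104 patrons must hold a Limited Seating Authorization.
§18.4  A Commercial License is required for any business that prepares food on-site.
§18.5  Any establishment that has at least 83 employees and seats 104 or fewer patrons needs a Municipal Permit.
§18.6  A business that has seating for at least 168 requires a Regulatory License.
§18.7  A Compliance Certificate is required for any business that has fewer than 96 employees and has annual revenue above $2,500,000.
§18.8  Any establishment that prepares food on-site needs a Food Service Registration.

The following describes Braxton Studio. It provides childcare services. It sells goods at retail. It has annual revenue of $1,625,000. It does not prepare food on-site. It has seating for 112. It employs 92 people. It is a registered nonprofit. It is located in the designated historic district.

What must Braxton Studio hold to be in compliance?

§18.1 is a registered nonprofit (not: is a worker-owned cooperative) → Compliance Registration not required.
§18.2 does not prepare food on-site → Annual Authorization not required.
§18.3 seating 112 ≥ 104 → Limited Seating Authorization not required.
§18.4 does not prepare food on-site → Commercial License not required.
§18.5 employees 92 ≥ 83; seating 112 > 104 → Municipal Permit not required.
§18.6 seating 112 < 168 → Regulatory License not required.
§18.7 employees 92 < 96; revenue $1,625,000 ≤ $2,500,000 → Compliance Certificate not required.
§18.8 does not prepare food on-site → Food Service Registration not required.

None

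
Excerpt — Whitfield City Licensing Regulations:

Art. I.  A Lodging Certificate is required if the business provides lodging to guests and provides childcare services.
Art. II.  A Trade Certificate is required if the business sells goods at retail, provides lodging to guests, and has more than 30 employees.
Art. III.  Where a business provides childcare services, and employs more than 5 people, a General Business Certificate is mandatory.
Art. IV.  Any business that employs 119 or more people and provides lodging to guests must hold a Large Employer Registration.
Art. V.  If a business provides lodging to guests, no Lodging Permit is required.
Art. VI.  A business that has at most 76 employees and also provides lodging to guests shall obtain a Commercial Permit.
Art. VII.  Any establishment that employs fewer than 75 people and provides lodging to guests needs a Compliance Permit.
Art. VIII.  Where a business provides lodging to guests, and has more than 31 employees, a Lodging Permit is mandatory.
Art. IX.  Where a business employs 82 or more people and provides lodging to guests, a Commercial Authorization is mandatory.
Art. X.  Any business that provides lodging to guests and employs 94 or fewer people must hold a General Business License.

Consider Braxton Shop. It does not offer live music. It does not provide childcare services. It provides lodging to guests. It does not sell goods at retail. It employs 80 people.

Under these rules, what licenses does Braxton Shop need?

General Business License

Art. I. provides lodging to guests; does not provide childcare services → Lodging Certificate not required.
Art. II. does not sell goods at retail; provides lodging to guests; employees 80 > 30 → Trade Certificate not required.
Art. III. does not provide childcare services; employees 80 > 5 → General Business Certificate not required.
Art. IV. employees 80 < 119; provides lodging to guests → Large Employer Registration not required.
Art. V. provides lodging to guests → exempt from Lodging Permit.
Art. VI. employees 80 > 76; provides lodging to guests → Commercial Permit not required.
Art. VII. employees 80 ≥ 75; provides lodging to guests → Compliance Permit not required.
Art. VIII. provides lodging to guests; employees 80 > 31 → Lodging Permit required.
Art. IX. employees 80 < 82; provides lodging to guests → Commercial Authorization not required.
Art. X. provides lodging to guests; employees 80 ≤ 94 → General Business License required.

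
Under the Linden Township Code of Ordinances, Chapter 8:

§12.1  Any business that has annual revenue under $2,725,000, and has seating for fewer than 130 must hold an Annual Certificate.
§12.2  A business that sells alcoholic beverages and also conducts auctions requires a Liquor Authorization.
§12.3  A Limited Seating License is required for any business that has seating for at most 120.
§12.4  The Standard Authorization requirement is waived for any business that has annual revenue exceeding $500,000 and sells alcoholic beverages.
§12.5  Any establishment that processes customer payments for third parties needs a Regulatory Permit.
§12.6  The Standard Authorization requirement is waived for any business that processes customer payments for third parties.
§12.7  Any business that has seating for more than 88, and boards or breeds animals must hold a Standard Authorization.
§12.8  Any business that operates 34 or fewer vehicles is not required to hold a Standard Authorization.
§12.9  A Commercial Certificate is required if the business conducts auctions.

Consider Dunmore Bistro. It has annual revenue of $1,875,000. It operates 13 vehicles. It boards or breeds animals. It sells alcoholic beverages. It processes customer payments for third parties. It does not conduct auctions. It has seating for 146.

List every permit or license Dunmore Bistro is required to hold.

Regulatory Permit

§12.1 revenue $1,875,000 < $2,725,000; seating 146 ≥ 130 → Annual Certificate not required.
§12.2 sells alcoholic beverages; does not conduct auctions → Liquor Authorization not required.
§12.3 seating 146 > 120 → Limited Seating License not required.
§12.4 revenue $1,875,000 > $500,000; sells alcoholic beverages → exempt from Standard Authorization.
§12.5 processes customer payments for third parties → Regulatory Permit required.
§12.6 processes customer payments for third parties → exempt from Standard Authorization.
§12.7 seating 146 > 88; boards or breeds animals → Standard Authorization required.
§12.8 vehicles 13 ≤ 34 → exempt from Standard Authorization.
§12.9 does not conduct auctions → Commercial Certificate not required.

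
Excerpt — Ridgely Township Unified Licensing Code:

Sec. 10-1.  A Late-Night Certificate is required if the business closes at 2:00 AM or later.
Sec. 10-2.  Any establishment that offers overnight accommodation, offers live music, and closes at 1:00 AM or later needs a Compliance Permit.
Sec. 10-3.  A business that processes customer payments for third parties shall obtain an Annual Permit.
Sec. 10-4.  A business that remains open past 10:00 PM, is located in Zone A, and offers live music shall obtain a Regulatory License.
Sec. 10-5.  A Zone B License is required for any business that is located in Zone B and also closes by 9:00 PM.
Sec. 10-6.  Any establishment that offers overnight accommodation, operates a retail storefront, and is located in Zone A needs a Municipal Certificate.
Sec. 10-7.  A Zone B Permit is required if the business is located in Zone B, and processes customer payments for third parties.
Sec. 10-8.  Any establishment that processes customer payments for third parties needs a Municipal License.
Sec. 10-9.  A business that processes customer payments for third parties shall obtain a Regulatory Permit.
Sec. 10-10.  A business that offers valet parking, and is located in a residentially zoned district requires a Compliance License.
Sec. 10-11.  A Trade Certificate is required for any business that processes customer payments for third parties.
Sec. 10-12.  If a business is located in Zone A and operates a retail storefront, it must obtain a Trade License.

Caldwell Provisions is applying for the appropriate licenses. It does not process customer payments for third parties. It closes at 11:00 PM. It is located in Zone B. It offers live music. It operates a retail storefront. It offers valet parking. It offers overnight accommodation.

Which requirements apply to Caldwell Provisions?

Sec. 10-1. closes 11:00 PM, at/before 2:00 AM → Late-Night Certificate not required.
Sec. 10-2. offers overnight accommodation; offers live music; closes 11:00 PM, at/before 1:00 AM → Compliance Permit not required.
Sec. 10-3. does not process customer payments for third parties → Annual Permit not required.
Sec. 10-4. closes 11:00 PM, after 10:00 PM; is located in Zone B (not: is located in Zone A); offers live music → Regulatory License not required.
Sec. 10-5. is located in Zone B; closes 11:00 PM, after 9:00 PM → Zone B License not required.
Sec. 10-6. offers overnight accommodation; operates a retail storefront; is located in Zone B (not: is located in Zone A) → Municipal Certificate not required.
Sec. 10-7. is located in Zone B; does not process customer payments for third parties → Zone B Permit not required.
Sec. 10-8. does not process customer payments for third parties → Municipal License not required.
Sec. 10-9. does not process customer payments for third parties → Regulatory Permit not required.
Sec. 10-10. offers valet parking; is located in Zone B (not: is located in a residentially zoned district) → Compliance License not required.
Sec. 10-11. does not process customer payments for third parties → Trade Certificate not required.
Sec. 10-12. is located in Zone B (not: is located in Zone A); operates a retail storefront → Trade License not required.

None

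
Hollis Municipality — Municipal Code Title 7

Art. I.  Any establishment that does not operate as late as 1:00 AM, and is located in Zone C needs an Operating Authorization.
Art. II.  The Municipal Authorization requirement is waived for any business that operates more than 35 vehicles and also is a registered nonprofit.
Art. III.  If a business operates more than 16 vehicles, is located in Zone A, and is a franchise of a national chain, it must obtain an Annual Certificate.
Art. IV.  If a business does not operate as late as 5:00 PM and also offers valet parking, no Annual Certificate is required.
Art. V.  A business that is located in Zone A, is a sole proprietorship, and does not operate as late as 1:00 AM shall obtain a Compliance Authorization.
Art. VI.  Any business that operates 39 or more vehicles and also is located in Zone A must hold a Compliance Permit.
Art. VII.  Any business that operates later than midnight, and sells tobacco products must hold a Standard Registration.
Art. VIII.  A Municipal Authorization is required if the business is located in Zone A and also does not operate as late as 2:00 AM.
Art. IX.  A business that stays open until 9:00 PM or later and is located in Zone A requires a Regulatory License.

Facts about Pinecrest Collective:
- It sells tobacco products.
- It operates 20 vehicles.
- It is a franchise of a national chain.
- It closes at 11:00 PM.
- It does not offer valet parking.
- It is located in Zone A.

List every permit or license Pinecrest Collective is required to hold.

Annual Certificate, Municipal Authorization, Regulatory License

Art. I. closes 11:00 PM, at/before 1:00 AM; is located in Zone A (not: is located in Zone C) → Operating Authorization not required.
Art. II. vehicles 20 ≤ 35; is a franchise of a national chain (not: is a registered nonprofit) → Municipal Authorization exemption does not apply.
Art. III. vehicles 20 > 16; is located in Zone A; is a franchise of a national chain → Annual Certificate required.
Art. IV. closes 11:00 PM, after 5:00 PM; does not offer valet parking → Annual Certificate exemption does not apply.
Art. V. is located in Zone A; is a franchise of a national chain (not: is a sole proprietorship); closes 11:00 PM, at/before 1:00 AM → Compliance Authorization not required.
Art. VI. vehicles 20 < 39; is located in Zone A → Compliance Permit not required.
Art. VII. closes 11:00 PM, at/before midnight; sells tobacco products → Standard Registration not required.
Art. VIII. is located in Zone A; closes 11:00 PM, at/before 2:00 AM → Municipal Authorization required.
Art. IX. closes 11:00 PM, after 9:00 PM; is located in Zone A → Regulatory License required.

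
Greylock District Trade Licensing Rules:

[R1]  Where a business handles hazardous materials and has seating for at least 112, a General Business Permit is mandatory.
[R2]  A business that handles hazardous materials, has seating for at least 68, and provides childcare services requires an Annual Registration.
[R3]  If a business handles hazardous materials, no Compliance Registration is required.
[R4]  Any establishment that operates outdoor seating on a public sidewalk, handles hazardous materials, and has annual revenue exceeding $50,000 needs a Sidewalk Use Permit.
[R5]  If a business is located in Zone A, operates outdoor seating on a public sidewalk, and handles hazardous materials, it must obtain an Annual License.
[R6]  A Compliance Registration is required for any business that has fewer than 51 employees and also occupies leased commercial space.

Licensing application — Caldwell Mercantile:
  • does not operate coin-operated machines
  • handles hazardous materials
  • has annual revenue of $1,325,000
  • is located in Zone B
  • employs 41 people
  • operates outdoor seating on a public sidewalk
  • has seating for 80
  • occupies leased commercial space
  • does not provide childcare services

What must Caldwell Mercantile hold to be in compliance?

[R1] handles hazardous materials; seating 80 < 112 → General Business Permit not required.
[R2] handles hazardous materials; seating 80 ≥ 68; does not provide childcare services → Annual Registration not required.
[R3] handles hazardous materials → exempt from Compliance Registration.
[R4] operates outdoor seating on a public sidewalk; handles hazardous materials; revenue $1,325,000 > $50,000 → Sidewalk Use Permit required.
[R5] is located in Zone B (not: is located in Zone A); operates outdoor seating on a public sidewalk; handles hazardous materials → Annual License not required.
[R6] employees 41 < 51; occupies leased commercial space → Compliance Registration required.

Sidewalk Use Permit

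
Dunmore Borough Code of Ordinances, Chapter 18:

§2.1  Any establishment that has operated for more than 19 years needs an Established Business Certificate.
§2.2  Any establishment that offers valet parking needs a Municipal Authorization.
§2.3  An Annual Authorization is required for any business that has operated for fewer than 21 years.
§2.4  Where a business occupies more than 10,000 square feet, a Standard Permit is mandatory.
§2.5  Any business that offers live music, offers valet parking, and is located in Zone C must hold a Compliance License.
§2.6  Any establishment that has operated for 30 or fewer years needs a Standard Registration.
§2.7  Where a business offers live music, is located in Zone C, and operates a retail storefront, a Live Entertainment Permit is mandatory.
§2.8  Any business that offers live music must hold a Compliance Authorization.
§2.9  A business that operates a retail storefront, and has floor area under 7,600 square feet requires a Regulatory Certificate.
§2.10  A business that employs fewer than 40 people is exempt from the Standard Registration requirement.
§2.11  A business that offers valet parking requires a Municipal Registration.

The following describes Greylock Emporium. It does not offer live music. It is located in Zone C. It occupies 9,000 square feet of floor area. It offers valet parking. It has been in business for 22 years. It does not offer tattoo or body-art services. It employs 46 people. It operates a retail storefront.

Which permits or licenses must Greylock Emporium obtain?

Established Business Certificate, Municipal Authorization, Municipal Registration, Standard Registration

§2.1 years in business 22 > 19 → Established Business Certificate required.
§2.2 offers valet parking → Municipal Authorization required.
§2.3 years in business 22 ≥ 21 → Annual Authorization not required.
§2.4 floor area 9,000 square feet ≤ 10,000 square feet → Standard Permit not required.
§2.5 does not offer live music; offers valet parking; is located in Zone C → Compliance License not required.
§2.6 years in business 22 ≤ 30 → Standard Registration required.
§2.7 does not offer live music; is located in Zone C; operates a retail storefront → Live Entertainment Permit not required.
§2.8 does not offer live music → Compliance Authorization not required.
§2.9 operates a retail storefront; floor area 9,000 square feet ≥ 7,600 square feet → Regulatory Certificate not required.
§2.10 employees 46 ≥ 40 → Standard Registration exemption does not apply.
§2.11 offers valet parking → Municipal Registration required.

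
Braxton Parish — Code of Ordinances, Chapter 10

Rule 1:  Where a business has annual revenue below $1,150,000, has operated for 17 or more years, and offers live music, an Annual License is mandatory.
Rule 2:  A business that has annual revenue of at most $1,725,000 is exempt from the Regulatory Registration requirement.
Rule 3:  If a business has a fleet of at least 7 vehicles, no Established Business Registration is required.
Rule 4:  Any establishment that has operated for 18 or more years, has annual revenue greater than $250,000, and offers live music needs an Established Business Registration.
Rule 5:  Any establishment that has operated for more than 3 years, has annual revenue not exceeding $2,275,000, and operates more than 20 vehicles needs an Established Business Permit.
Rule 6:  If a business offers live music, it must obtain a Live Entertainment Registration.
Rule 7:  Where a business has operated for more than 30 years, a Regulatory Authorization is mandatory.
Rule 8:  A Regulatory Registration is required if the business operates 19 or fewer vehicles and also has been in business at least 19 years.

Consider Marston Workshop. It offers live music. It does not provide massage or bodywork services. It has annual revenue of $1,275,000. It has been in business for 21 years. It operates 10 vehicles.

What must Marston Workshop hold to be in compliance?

Rule 1: revenue $1,275,000 ≥ $1,150,000; years in business 21 ≥ 17; offers live music → Annual License not required.
Rule 2: revenue $1,275,000 ≤ $1,725,000 → exempt from Regulatory Registration.
Rule 3: vehicles 10 ≥ 7 → exempt from Established Business Registration.
Rule 4: years in business 21 ≥ 18; revenue $1,275,000 > $250,000; offers live music → Established Business Registration required.
Rule 5: years in business 21 > 3; revenue $1,275,000 ≤ $2,275,000; vehicles 10 ≤ 20 → Established Business Permit not required.
Rule 6: offers live music → Live Entertainment Registration required.
Rule 7: years in business 21 ≤ 30 → Regulatory Authorization not required.
Rule 8: vehicles 10 ≤ 19; years in business 21 ≥ 19 → Regulatory Registration required.

Live Entertainment Registration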